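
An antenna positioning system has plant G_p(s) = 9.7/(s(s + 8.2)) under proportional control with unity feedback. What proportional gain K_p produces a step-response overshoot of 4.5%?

From %OS = 100·exp(−πζ/√(1−ζ²)) = 4.5%, ζ = −ln(0.045)/√(π²+ln²(0.045)) = 0.7025.
Characteristic equation s² + 8.2s + 9.7K_p = 0 gives ζ = 8.2/(2√(9.7K_p)).
Setting ζ = 0.7025: √(9.7K_p) = 8.2/(2·0.7025) = 5.836, so K_p = 34.06/9.7 = 3.51.

K_p = 3.51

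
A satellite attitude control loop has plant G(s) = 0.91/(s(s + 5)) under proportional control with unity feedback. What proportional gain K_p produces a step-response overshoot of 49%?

From %OS = 100·exp(−πζ/√(1−ζ²)) = 49%, ζ = −ln(0.49)/√(π²+ln²(0.49)) = 0.2214.
Characteristic equation s² + 5s + 0.91K_p = 0 gives ζ = 5/(2√(0.91K_p)).
Setting ζ = 0.2214: √(0.91K_p) = 5/(2·0.2214) = 11.29, so K_p = 127.5/0.91 = 140.

K_p = 140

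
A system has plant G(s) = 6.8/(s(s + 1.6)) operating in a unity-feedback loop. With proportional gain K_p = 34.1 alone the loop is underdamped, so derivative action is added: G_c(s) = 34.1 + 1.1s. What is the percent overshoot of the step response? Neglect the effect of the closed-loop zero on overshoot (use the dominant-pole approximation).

Forward path: (34.1 + 1.1s)·6.8/(s(s+1.6)). The closed-loop characteristic equation is s² + (1.6 + 6.8·1.1)s + 6.8·34.1 = 0.
That is s² + 9.08s + 231.9 = 0, so ω_n = 15.23 rad/s and ζ = 9.08/(2·15.23) = 0.2981.
%OS = 100·exp(−πζ/√(1−ζ²)) = 37.5%.

37.5%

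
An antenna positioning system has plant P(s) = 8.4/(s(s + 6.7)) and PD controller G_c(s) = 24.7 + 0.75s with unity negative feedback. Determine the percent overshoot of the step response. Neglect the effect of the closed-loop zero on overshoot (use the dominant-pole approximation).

Forward path: (24.7 + 0.75s)·8.4/(s(s+6.7)). The closed-loop characteristic equation is s² + (6.7 + 8.4·0.75)s + 8.4·24.7 = 0.
That is s² + 13s + 207.5 = 0, so ω_n = 14.4 rad/s and ζ = 13/(2·14.4) = 0.4513.
%OS = 100·exp(−πζ/√(1−ζ²)) = 20.4%.

20.4%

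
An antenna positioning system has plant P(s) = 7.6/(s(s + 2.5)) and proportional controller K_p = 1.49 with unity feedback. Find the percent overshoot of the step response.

28.5%

Closed-loop characteristic equation: s² + 2.5s + 11.32 = 0, so ω_n = 3.365 rad/s and ζ = 2.5/(2·3.365) = 0.3715.
%OS = 100·exp(−πζ/√(1−ζ²)) = 100·exp(−π·0.3715/√0.862) = 28.5%.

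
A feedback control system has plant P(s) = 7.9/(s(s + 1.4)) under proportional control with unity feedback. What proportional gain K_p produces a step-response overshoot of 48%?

From %OS = 100·exp(−πζ/√(1−ζ²)) = 48%, ζ = −ln(0.48)/√(π²+ln²(0.48)) = 0.2275.
Characteristic equation s² + 1.4s + 7.9K_p = 0 gives ζ = 1.4/(2√(7.9K_p)).
Setting ζ = 0.2275: √(7.9K_p) = 1.4/(2·0.2275) = 3.077, so K_p = 9.467/7.9 = 1.2.

K_p = 1.2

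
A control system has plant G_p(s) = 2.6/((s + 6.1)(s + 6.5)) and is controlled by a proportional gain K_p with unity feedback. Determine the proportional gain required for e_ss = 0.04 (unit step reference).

The loop is type 0, so e_ss(step) = 1/(1 + K_pos) with K_pos = K_p·G_p(0).
G_p(0) = 0.06557. Require 1/(1 + K_p·0.06557) = 0.04, so 1 + 0.06557·K_p = 25.
K_p = (25 − 1)/0.06557 = 366.

K_p = 366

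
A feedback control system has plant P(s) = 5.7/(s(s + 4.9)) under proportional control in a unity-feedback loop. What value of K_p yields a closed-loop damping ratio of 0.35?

Closed-loop characteristic equation: s² + 4.9s + K_p·5.7 = 0.
So ω_n = √(5.7K_p) and 2ζω_n = 4.9, giving ζ = 4.9/(2√(5.7K_p)).
Setting ζ = 0.35: √(5.7K_p) = 4.9/(2·0.35) = 7, so K_p = 49/5.7 = 8.6.

K_p = 8.6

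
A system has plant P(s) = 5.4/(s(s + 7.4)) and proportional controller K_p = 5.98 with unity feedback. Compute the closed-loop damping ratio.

ζ = 0.651

1 + K_p·P(s) = 0 gives s² + 7.4s + 32.29 = 0.
So ω_n² = 32.29 ⇒ ω_n = 5.683 rad/s, and ζ = 7.4/(2ω_n) = 0.651.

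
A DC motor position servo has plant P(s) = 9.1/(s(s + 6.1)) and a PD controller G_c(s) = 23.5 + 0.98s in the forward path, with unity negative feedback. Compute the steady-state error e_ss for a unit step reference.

0

The open loop G_c(s)P(s) has a pole at the origin (type 1), so the static position error constant is infinite and e_ss = 1/(1+∞) = 0.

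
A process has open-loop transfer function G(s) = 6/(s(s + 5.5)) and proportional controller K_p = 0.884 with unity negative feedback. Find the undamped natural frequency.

ω_n = 2.3 rad/s

1 + K_p·G(s) = 0 gives s² + 5.5s + 5.304 = 0.
Matching s² + 2ζω_n s + ω_n²: ω_n = √5.304 = 2.303 rad/s and 2ζω_n = 5.5, so ζ = 5.5/(2·2.303) = 1.19.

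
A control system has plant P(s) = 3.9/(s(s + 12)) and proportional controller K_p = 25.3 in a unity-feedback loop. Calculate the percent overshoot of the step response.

9.25%

Closed-loop characteristic equation: s² + 12s + 98.67 = 0, so ω_n = 9.933 rad/s and ζ = 12/(2·9.933) = 0.604.
%OS = 100·exp(−πζ/√(1−ζ²)) = 100·exp(−π·0.604/√0.6351) = 9.25%.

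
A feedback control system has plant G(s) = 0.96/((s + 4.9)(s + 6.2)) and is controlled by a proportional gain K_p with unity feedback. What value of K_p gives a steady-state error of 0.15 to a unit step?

K_p = 179

Steady-state error for a unit step on this type-0 loop is 1/(1 + K_p·G(0)).
G(0) = 0.0316. Require 1/(1 + K_p·0.0316) = 0.15, so 1 + 0.0316·K_p = 6.667.
K_p = (6.667 − 1)/0.0316 = 179.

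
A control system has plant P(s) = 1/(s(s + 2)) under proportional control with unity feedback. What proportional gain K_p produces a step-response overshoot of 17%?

From %OS = 100·exp(−πζ/√(1−ζ²)) = 17%, ζ = −ln(0.17)/√(π²+ln²(0.17)) = 0.4913.
Characteristic equation s² + 2s + 1K_p = 0 gives ζ = 2/(2√(1K_p)).
Setting ζ = 0.4913: √(1K_p) = 2/(2·0.4913) = 2.036, so K_p = 4.143/1 = 4.14.

K_p = 4.14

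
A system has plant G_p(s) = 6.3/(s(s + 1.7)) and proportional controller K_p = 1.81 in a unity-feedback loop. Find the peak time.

The closed-loop denominator s² + 1.7s + 11.4 gives ω_n = √11.4 = 3.377 and ζ = 1.7/(2ω_n) = 0.2517.
Damped frequency ω_d = ω_n√(1−ζ²) = 3.268 rad/s, so peak time T_p = π/ω_d = 0.961 s.

T_p = 0.961 s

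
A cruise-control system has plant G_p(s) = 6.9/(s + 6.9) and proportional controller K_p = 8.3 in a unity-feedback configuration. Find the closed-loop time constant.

Closed-loop transfer function: T(s) = K_p·G_p(s)/(1 + K_p·G_p(s)) = 57.27/(s + 6.9 + 57.27) = 57.27/(s + 64.17).
Time constant τ = 1/64.17 = 0.0156 s.

τ = 0.0156 s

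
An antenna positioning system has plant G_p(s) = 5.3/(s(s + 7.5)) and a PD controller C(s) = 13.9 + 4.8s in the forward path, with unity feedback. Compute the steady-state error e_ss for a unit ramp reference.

The loop has one pole at the origin (type 1). Velocity error constant K_v = lim_{s→0} s·C(s)G_p(s) = 13.9·5.3/7.5 = 9.823.
Steady-state error to a unit ramp: e_ss = 1/K_v = 0.102.

0.102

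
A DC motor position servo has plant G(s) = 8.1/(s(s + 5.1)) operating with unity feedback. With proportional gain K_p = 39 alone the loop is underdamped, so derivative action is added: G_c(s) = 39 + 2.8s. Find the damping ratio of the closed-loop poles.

Forward path: (39 + 2.8s)·8.1/(s(s+5.1)). The closed-loop characteristic equation is s² + (5.1 + 8.1·2.8)s + 8.1·39 = 0.
That is s² + 27.78s + 315.9 = 0, so ω_n = 17.77 rad/s and ζ = 27.78/(2·17.77) = 0.7815.

ζ = 0.781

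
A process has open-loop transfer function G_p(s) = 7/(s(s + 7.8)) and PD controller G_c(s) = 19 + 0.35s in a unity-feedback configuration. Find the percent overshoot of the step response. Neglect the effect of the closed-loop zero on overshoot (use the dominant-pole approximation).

21%

Forward path: (19 + 0.35s)·7/(s(s+7.8)). The closed-loop characteristic equation is s² + (7.8 + 7·0.35)s + 7·19 = 0.
That is s² + 10.25s + 133 = 0, so ω_n = 11.53 rad/s and ζ = 10.25/(2·11.53) = 0.4444.
%OS = 100·exp(−πζ/√(1−ζ²)) = 21%.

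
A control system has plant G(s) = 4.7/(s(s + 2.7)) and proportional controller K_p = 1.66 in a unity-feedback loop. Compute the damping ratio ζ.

ζ = 0.483

With unity feedback the closed-loop characteristic equation is s² + 2.7s + 1.66·4.7 = s² + 2.7s + 7.802 = 0.
So ω_n² = 7.802 ⇒ ω_n = 2.793 rad/s, and ζ = 2.7/(2ω_n) = 0.483.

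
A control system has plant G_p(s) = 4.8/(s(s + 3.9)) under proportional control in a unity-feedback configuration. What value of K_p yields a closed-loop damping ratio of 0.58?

Closed-loop characteristic equation: s² + 3.9s + K_p·4.8 = 0.
So ω_n = √(4.8K_p) and 2ζω_n = 3.9, giving ζ = 3.9/(2√(4.8K_p)).
Setting ζ = 0.58: √(4.8K_p) = 3.9/(2·0.58) = 3.362, so K_p = 11.3/4.8 = 2.35.

K_p = 2.35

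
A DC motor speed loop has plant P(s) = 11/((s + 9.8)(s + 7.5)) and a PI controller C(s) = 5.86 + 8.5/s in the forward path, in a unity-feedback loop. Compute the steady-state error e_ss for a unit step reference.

The open loop C(s)P(s) has a pole at the origin (type 1), so the static position error constant is infinite and e_ss = 1/(1+∞) = 0.

0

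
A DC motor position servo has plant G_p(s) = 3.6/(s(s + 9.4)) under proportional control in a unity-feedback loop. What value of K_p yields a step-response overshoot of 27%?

From %OS = 100·exp(−πζ/√(1−ζ²)) = 27%, ζ = −ln(0.27)/√(π²+ln²(0.27)) = 0.3847.
Characteristic equation s² + 9.4s + 3.6K_p = 0 gives ζ = 9.4/(2√(3.6K_p)).
Setting ζ = 0.3847: √(3.6K_p) = 9.4/(2·0.3847) = 12.22, so K_p = 149.3/3.6 = 41.5.

K_p = 41.5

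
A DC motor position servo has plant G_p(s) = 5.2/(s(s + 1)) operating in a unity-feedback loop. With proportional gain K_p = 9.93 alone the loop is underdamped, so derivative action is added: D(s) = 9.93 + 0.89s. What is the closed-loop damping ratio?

Forward path: (9.93 + 0.89s)·5.2/(s(s+1)). The closed-loop characteristic equation is s² + (1 + 5.2·0.89)s + 5.2·9.93 = 0.
That is s² + 5.628s + 51.64 = 0, so ω_n = 7.186 rad/s and ζ = 5.628/(2·7.186) = 0.3916.

ζ = 0.392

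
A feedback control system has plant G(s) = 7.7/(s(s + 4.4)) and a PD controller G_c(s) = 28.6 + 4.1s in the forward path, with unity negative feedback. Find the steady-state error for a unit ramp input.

The loop has one pole at the origin (type 1). Velocity error constant K_v = lim_{s→0} s·G_c(s)G(s) = 28.6·7.7/4.4 = 50.05.
Steady-state error to a unit ramp: e_ss = 1/K_v = 0.02.

0.02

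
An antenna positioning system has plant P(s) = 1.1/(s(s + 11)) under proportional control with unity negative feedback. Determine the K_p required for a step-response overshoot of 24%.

From %OS = 100·exp(−πζ/√(1−ζ²)) = 24%, ζ = −ln(0.24)/√(π²+ln²(0.24)) = 0.4136.
Characteristic equation s² + 11s + 1.1K_p = 0 gives ζ = 11/(2√(1.1K_p)).
Setting ζ = 0.4136: √(1.1K_p) = 11/(2·0.4136) = 13.3, so K_p = 176.8/1.1 = 161.

K_p = 161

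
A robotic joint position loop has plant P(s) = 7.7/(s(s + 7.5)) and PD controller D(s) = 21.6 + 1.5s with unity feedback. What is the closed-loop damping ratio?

Forward path: (21.6 + 1.5s)·7.7/(s(s+7.5)). The closed-loop characteristic equation is s² + (7.5 + 7.7·1.5)s + 7.7·21.6 = 0.
That is s² + 19.05s + 166.3 = 0, so ω_n = 12.9 rad/s and ζ = 19.05/(2·12.9) = 0.7386.

ζ = 0.739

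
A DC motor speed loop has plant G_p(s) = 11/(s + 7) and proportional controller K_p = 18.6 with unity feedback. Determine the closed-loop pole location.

Closed-loop transfer function: T(s) = K_p·G_p(s)/(1 + K_p·G_p(s)) = 204.6/(s + 7 + 204.6) = 204.6/(s + 211.6).
The closed-loop pole is at s = −211.6.

s = -211.6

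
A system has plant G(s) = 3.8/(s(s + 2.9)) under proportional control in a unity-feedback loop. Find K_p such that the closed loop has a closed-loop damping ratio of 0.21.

Closed-loop characteristic equation: s² + 2.9s + K_p·3.8 = 0.
So ω_n = √(3.8K_p) and 2ζω_n = 2.9, giving ζ = 2.9/(2√(3.8K_p)).
Setting ζ = 0.21: √(3.8K_p) = 2.9/(2·0.21) = 6.905, so K_p = 47.68/3.8 = 12.5.

K_p = 12.5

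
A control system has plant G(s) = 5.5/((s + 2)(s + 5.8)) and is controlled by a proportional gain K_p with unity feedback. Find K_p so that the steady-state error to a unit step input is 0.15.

K_p = 12

Steady-state error for a unit step on this type-0 loop is 1/(1 + K_p·G(0)).
G(0) = 0.4741. Require 1/(1 + K_p·0.4741) = 0.15, so 1 + 0.4741·K_p = 6.667.
K_p = (6.667 − 1)/0.4741 = 12.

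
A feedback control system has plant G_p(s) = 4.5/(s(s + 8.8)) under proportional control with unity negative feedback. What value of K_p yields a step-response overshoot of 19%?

K_p = 19.7

From %OS = 100·exp(−πζ/√(1−ζ²)) = 19%, ζ = −ln(0.19)/√(π²+ln²(0.19)) = 0.4673.
Characteristic equation s² + 8.8s + 4.5K_p = 0 gives ζ = 8.8/(2√(4.5K_p)).
Setting ζ = 0.4673: √(4.5K_p) = 8.8/(2·0.4673) = 9.415, so K_p = 88.64/4.5 = 19.7.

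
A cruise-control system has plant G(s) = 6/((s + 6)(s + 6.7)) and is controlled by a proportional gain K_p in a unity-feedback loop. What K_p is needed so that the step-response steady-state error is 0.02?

For a type-0 loop with proportional control, e_ss = 1/(1 + K_p·G(0)).
G(0) = 0.1493. Require 1/(1 + K_p·0.1493) = 0.02, so 1 + 0.1493·K_p = 50.
K_p = (50 − 1)/0.1493 = 328.

K_p = 328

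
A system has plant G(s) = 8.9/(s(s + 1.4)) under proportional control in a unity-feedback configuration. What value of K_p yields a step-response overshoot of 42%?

K_p = 0.777

From %OS = 100·exp(−πζ/√(1−ζ²)) = 42%, ζ = −ln(0.42)/√(π²+ln²(0.42)) = 0.2662.
Characteristic equation s² + 1.4s + 8.9K_p = 0 gives ζ = 1.4/(2√(8.9K_p)).
Setting ζ = 0.2662: √(8.9K_p) = 1.4/(2·0.2662) = 2.63, so K_p = 6.916/8.9 = 0.777.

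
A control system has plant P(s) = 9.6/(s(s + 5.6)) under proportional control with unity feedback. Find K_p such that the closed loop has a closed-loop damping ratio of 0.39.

K_p = 5.37

Closed-loop characteristic equation: s² + 5.6s + K_p·9.6 = 0.
So ω_n = √(9.6K_p) and 2ζω_n = 5.6, giving ζ = 5.6/(2√(9.6K_p)).
Setting ζ = 0.39: √(9.6K_p) = 5.6/(2·0.39) = 7.179, so K_p = 51.55/9.6 = 5.37.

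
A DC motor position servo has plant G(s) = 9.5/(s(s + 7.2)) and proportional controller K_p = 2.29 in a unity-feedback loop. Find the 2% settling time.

The closed-loop denominator s² + 7.2s + 21.75 gives ω_n = √21.75 = 4.664 and ζ = 7.2/(2ω_n) = 0.7718.
2% settling time T_s ≈ 4/(ζω_n) = 4/3.6 = 1.11 s.

T_s ≈ 1.11 s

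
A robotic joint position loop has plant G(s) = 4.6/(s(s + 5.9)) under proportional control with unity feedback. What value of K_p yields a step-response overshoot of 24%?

K_p = 11.1

From %OS = 100·exp(−πζ/√(1−ζ²)) = 24%, ζ = −ln(0.24)/√(π²+ln²(0.24)) = 0.4136.
Characteristic equation s² + 5.9s + 4.6K_p = 0 gives ζ = 5.9/(2√(4.6K_p)).
Setting ζ = 0.4136: √(4.6K_p) = 5.9/(2·0.4136) = 7.133, so K_p = 50.87/4.6 = 11.1.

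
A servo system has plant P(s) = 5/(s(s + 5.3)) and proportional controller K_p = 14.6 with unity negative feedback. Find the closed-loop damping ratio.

ζ = 0.31

The closed-loop denominator is s(s+5.3) + 14.6·5 = s² + 5.3s + 73.
Matching s² + 2ζω_n s + ω_n²: ω_n = √73 = 8.544 rad/s and 2ζω_n = 5.3, so ζ = 5.3/(2·8.544) = 0.31.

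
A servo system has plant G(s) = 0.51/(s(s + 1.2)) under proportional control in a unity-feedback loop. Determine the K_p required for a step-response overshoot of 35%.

K_p = 7.03

From %OS = 100·exp(−πζ/√(1−ζ²)) = 35%, ζ = −ln(0.35)/√(π²+ln²(0.35)) = 0.3169.
Characteristic equation s² + 1.2s + 0.51K_p = 0 gives ζ = 1.2/(2√(0.51K_p)).
Setting ζ = 0.3169: √(0.51K_p) = 1.2/(2·0.3169) = 1.893, so K_p = 3.584/0.51 = 7.03.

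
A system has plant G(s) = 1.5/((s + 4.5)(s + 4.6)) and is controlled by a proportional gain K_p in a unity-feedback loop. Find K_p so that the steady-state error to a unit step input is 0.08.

K_p = 159

Steady-state error for a unit step on this type-0 loop is 1/(1 + K_p·G(0)).
G(0) = 0.07246. Require 1/(1 + K_p·0.07246) = 0.08, so 1 + 0.07246·K_p = 12.5.
K_p = (12.5 − 1)/0.07246 = 159.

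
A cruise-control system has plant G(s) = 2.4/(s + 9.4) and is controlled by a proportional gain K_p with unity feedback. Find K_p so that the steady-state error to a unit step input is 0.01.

K_p = 388

Steady-state error for a unit step on this type-0 loop is 1/(1 + K_p·G(0)).
G(0) = 0.2553. Require 1/(1 + K_p·0.2553) = 0.01, so 1 + 0.2553·K_p = 100.
K_p = (100 − 1)/0.2553 = 388.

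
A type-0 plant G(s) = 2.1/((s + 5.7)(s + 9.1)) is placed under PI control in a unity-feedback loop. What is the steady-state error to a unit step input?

0

The PI controller's integrator makes the forward path type 1, so e_ss to a step is zero.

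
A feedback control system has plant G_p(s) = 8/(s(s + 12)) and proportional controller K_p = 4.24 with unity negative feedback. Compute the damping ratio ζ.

ζ = 1.03

The closed-loop denominator is s(s+12) + 4.24·8 = s² + 12s + 33.92.
Matching s² + 2ζω_n s + ω_n²: ω_n = √33.92 = 5.824 rad/s and 2ζω_n = 12, so ζ = 12/(2·5.824) = 1.03.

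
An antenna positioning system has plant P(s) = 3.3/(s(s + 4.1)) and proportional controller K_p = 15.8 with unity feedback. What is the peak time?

Closed-loop characteristic equation: s² + 4.1s + 52.14 = 0, so ω_n = 7.221 rad/s and ζ = 4.1/(2·7.221) = 0.2839.
Damped frequency ω_d = ω_n√(1−ζ²) = 6.924 rad/s, so peak time T_p = π/ω_d = 0.454 s.

T_p = 0.454 s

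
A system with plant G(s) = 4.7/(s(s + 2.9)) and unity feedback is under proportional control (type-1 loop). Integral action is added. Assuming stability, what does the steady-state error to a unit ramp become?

0

The integrator raises the loop to type 2, so K_v → ∞ and e_ss to a ramp is zero.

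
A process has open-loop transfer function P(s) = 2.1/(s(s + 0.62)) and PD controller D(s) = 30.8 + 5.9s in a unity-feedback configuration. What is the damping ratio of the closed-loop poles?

ζ = 0.809

Forward path: (30.8 + 5.9s)·2.1/(s(s+0.62)). The closed-loop characteristic equation is s² + (0.62 + 2.1·5.9)s + 2.1·30.8 = 0.
That is s² + 13.01s + 64.68 = 0, so ω_n = 8.042 rad/s and ζ = 13.01/(2·8.042) = 0.8088.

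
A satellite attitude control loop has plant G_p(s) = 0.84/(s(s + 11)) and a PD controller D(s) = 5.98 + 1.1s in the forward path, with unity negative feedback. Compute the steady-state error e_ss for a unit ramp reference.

2.19

The loop has one pole at the origin (type 1). Velocity error constant K_v = lim_{s→0} s·D(s)G_p(s) = 5.98·0.84/11 = 0.4567.
Steady-state error to a unit ramp: e_ss = 1/K_v = 2.19.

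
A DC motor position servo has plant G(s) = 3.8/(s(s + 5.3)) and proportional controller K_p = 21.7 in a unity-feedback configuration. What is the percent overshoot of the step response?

From 1 + K_pG(s) = 0: s² + 5.3s + 82.46 = 0 ⇒ ω_n = 9.081, ζ = 0.2918.
%OS = 100·exp(−πζ/√(1−ζ²)) = 100·exp(−π·0.2918/√0.9148) = 38.3%.

38.3%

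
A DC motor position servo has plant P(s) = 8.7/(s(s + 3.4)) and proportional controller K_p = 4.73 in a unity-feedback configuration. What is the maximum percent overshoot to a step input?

Closed-loop characteristic equation: s² + 3.4s + 41.15 = 0, so ω_n = 6.415 rad/s and ζ = 3.4/(2·6.415) = 0.265.
%OS = 100·exp(−πζ/√(1−ζ²)) = 100·exp(−π·0.265/√0.9298) = 42.2%.

42.2%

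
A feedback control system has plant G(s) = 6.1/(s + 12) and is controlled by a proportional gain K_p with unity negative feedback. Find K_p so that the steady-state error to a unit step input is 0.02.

K_p = 96.4

Steady-state error for a unit step on this type-0 loop is 1/(1 + K_p·G(0)).
G(0) = 0.5083. Require 1/(1 + K_p·0.5083) = 0.02, so 1 + 0.5083·K_p = 50.
K_p = (50 − 1)/0.5083 = 96.4.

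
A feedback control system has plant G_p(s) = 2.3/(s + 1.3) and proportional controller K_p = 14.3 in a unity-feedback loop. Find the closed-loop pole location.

s = -34.19

Closed-loop transfer function: T(s) = K_p·G_p(s)/(1 + K_p·G_p(s)) = 32.89/(s + 1.3 + 32.89) = 32.89/(s + 34.19).
The closed-loop pole is at s = −34.19.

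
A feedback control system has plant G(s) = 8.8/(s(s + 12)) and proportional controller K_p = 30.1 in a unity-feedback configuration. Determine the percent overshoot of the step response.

28.8%

From 1 + K_pG(s) = 0: s² + 12s + 264.9 = 0 ⇒ ω_n = 16.28, ζ = 0.3687.
%OS = 100·exp(−πζ/√(1−ζ²)) = 100·exp(−π·0.3687/√0.8641) = 28.8%.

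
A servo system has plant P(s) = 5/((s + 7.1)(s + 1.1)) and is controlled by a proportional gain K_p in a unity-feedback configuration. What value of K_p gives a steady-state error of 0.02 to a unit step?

Steady-state error for a unit step on this type-0 loop is 1/(1 + K_p·P(0)).
P(0) = 0.6402. Require 1/(1 + K_p·0.6402) = 0.02, so 1 + 0.6402·K_p = 50.
K_p = (50 − 1)/0.6402 = 76.5.

K_p = 76.5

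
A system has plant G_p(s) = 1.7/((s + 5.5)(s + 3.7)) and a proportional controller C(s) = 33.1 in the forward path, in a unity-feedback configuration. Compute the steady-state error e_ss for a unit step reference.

0.266

The loop is type 0. Static position error constant K_pos = C(0)·G_p(0) = 33.1·0.08354 = 2.765.
Steady-state error to a unit step: e_ss = 1/(1+K_pos) = 1/3.765 = 0.266.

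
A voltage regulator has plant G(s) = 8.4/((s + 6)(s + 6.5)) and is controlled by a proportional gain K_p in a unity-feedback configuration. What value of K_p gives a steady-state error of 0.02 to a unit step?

K_p = 228

The loop is type 0, so e_ss(step) = 1/(1 + K_pos) with K_pos = K_p·G(0).
G(0) = 0.2154. Require 1/(1 + K_p·0.2154) = 0.02, so 1 + 0.2154·K_p = 50.
K_p = (50 − 1)/0.2154 = 228.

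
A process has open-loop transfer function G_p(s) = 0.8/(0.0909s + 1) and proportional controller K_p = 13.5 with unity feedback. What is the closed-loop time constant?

τ = 0.0077 s

Closed loop: T(s) = K_p·G_p/(1+K_p·G_p) = 10.8/(0.0909s + 1 + 10.8), with pole at s = −(1 + 10.8)/0.0909 = −129.8.
Closed-loop time constant τ = 1/129.8 = 0.0077 s.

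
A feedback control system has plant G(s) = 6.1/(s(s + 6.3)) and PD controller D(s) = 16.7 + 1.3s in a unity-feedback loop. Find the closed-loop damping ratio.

ζ = 0.705

Forward path: (16.7 + 1.3s)·6.1/(s(s+6.3)). The closed-loop characteristic equation is s² + (6.3 + 6.1·1.3)s + 6.1·16.7 = 0.
That is s² + 14.23s + 101.9 = 0, so ω_n = 10.09 rad/s and ζ = 14.23/(2·10.09) = 0.7049.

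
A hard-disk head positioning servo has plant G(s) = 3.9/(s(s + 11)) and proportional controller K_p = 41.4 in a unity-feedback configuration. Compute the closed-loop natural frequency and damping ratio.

The closed-loop denominator is s(s+11) + 41.4·3.9 = s² + 11s + 161.5.
Matching s² + 2ζω_n s + ω_n²: ω_n = √161.5 = 12.71 rad/s and 2ζω_n = 11, so ζ = 11/(2·12.71) = 0.433.

ω_n = 12.7 rad/s, ζ = 0.433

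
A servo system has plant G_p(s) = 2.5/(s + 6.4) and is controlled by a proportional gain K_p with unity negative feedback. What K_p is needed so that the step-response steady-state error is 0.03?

K_p = 82.8

The loop is type 0, so e_ss(step) = 1/(1 + K_pos) with K_pos = K_p·G_p(0).
G_p(0) = 0.3906. Require 1/(1 + K_p·0.3906) = 0.03, so 1 + 0.3906·K_p = 33.33.
K_p = (33.33 − 1)/0.3906 = 82.8.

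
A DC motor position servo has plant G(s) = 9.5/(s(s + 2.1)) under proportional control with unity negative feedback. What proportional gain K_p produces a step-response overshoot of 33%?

K_p = 1.05

From %OS = 100·exp(−πζ/√(1−ζ²)) = 33%, ζ = −ln(0.33)/√(π²+ln²(0.33)) = 0.3328.
Characteristic equation s² + 2.1s + 9.5K_p = 0 gives ζ = 2.1/(2√(9.5K_p)).
Setting ζ = 0.3328: √(9.5K_p) = 2.1/(2·0.3328) = 3.155, so K_p = 9.955/9.5 = 1.05.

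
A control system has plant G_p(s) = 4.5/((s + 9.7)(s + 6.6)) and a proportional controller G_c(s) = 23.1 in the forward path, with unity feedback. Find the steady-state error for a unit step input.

The loop is type 0. Static position error constant K_pos = G_c(0)·G_p(0) = 23.1·0.07029 = 1.624.
Steady-state error to a unit step: e_ss = 1/(1+K_pos) = 1/2.624 = 0.381.

0.381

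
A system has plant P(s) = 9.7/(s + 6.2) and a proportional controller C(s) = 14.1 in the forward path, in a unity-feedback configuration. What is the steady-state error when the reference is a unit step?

The loop is type 0. Static position error constant K_pos = C(0)·P(0) = 14.1·1.565 = 22.06.
Steady-state error to a unit step: e_ss = 1/(1+K_pos) = 1/23.06 = 0.0434.

0.0434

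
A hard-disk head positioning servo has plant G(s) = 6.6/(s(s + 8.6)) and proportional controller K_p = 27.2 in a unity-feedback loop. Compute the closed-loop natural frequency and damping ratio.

ω_n = 13.4 rad/s, ζ = 0.321

The closed-loop denominator is s(s+8.6) + 27.2·6.6 = s² + 8.6s + 179.5.
So ω_n² = 179.5 ⇒ ω_n = 13.4 rad/s, and ζ = 8.6/(2ω_n) = 0.321.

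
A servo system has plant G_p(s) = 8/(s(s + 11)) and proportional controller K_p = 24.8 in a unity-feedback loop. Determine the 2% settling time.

T_s ≈ 0.727 s

From 1 + K_pG_p(s) = 0: s² + 11s + 198.4 = 0 ⇒ ω_n = 14.09, ζ = 0.3905.
2% settling time T_s ≈ 4/(ζω_n) = 4/5.5 = 0.727 s.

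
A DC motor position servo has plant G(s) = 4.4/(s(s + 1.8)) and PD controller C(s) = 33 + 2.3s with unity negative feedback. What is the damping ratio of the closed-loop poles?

Forward path: (33 + 2.3s)·4.4/(s(s+1.8)). The closed-loop characteristic equation is s² + (1.8 + 4.4·2.3)s + 4.4·33 = 0.
That is s² + 11.92s + 145.2 = 0, so ω_n = 12.05 rad/s and ζ = 11.92/(2·12.05) = 0.4946.

ζ = 0.495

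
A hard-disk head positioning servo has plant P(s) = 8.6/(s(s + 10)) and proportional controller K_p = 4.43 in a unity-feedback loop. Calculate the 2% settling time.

Closed-loop characteristic equation: s² + 10s + 38.1 = 0, so ω_n = 6.172 rad/s and ζ = 10/(2·6.172) = 0.8101.
2% settling time T_s ≈ 4/(ζω_n) = 4/5 = 0.8 s.

T_s ≈ 0.8 s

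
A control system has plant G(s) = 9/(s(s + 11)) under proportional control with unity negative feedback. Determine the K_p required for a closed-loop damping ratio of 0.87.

K_p = 4.44

Closed-loop characteristic equation: s² + 11s + K_p·9 = 0.
So ω_n = √(9K_p) and 2ζω_n = 11, giving ζ = 11/(2√(9K_p)).
Setting ζ = 0.87: √(9K_p) = 11/(2·0.87) = 6.322, so K_p = 39.97/9 = 4.44.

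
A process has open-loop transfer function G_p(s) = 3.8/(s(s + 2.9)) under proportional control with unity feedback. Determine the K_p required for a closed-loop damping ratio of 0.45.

Closed-loop characteristic equation: s² + 2.9s + K_p·3.8 = 0.
So ω_n = √(3.8K_p) and 2ζω_n = 2.9, giving ζ = 2.9/(2√(3.8K_p)).
Setting ζ = 0.45: √(3.8K_p) = 2.9/(2·0.45) = 3.222, so K_p = 10.38/3.8 = 2.73.

K_p = 2.73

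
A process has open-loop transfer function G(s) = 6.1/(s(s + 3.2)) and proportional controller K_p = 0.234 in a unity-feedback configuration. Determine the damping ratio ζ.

1 + K_p·G(s) = 0 gives s² + 3.2s + 1.427 = 0.
Matching s² + 2ζω_n s + ω_n²: ω_n = √1.427 = 1.195 rad/s and 2ζω_n = 3.2, so ζ = 3.2/(2·1.195) = 1.34.

ζ = 1.34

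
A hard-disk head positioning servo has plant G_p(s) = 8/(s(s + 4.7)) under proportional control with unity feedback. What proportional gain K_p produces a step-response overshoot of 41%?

K_p = 9.26

From %OS = 100·exp(−πζ/√(1−ζ²)) = 41%, ζ = −ln(0.41)/√(π²+ln²(0.41)) = 0.273.
Characteristic equation s² + 4.7s + 8K_p = 0 gives ζ = 4.7/(2√(8K_p)).
Setting ζ = 0.273: √(8K_p) = 4.7/(2·0.273) = 8.607, so K_p = 74.09/8 = 9.26.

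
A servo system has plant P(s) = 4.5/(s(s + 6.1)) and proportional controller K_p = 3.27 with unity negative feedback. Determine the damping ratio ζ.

ζ = 0.795

With unity feedback the closed-loop characteristic equation is s² + 6.1s + 3.27·4.5 = s² + 6.1s + 14.71 = 0.
Matching s² + 2ζω_n s + ω_n²: ω_n = √14.71 = 3.836 rad/s and 2ζω_n = 6.1, so ζ = 6.1/(2·3.836) = 0.795.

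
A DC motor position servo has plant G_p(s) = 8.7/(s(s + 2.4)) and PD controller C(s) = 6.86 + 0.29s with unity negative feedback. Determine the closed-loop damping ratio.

ζ = 0.319

Forward path: (6.86 + 0.29s)·8.7/(s(s+2.4)). The closed-loop characteristic equation is s² + (2.4 + 8.7·0.29)s + 8.7·6.86 = 0.
That is s² + 4.923s + 59.68 = 0, so ω_n = 7.725 rad/s and ζ = 4.923/(2·7.725) = 0.3186.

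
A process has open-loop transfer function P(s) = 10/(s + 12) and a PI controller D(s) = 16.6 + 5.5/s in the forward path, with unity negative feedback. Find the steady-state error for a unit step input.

0

The open loop D(s)P(s) has a pole at the origin (type 1), so the static position error constant is infinite and e_ss = 1/(1+∞) = 0.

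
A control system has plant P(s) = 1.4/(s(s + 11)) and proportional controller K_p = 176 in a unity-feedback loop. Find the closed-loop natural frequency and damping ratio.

ω_n = 15.7 rad/s, ζ = 0.35

With unity feedback the closed-loop characteristic equation is s² + 11s + 176·1.4 = s² + 11s + 246.4 = 0.
Matching s² + 2ζω_n s + ω_n²: ω_n = √246.4 = 15.7 rad/s and 2ζω_n = 11, so ζ = 11/(2·15.7) = 0.35.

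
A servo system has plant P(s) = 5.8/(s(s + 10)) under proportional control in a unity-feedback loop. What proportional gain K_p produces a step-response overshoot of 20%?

K_p = 20.7

From %OS = 100·exp(−πζ/√(1−ζ²)) = 20%, ζ = −ln(0.2)/√(π²+ln²(0.2)) = 0.4559.
Characteristic equation s² + 10s + 5.8K_p = 0 gives ζ = 10/(2√(5.8K_p)).
Setting ζ = 0.4559: √(5.8K_p) = 10/(2·0.4559) = 10.97, so K_p = 120.3/5.8 = 20.7.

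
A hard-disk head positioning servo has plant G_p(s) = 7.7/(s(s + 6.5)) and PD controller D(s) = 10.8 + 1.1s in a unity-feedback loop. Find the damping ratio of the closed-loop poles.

Forward path: (10.8 + 1.1s)·7.7/(s(s+6.5)). The closed-loop characteristic equation is s² + (6.5 + 7.7·1.1)s + 7.7·10.8 = 0.
That is s² + 14.97s + 83.16 = 0, so ω_n = 9.119 rad/s and ζ = 14.97/(2·9.119) = 0.8208.

ζ = 0.821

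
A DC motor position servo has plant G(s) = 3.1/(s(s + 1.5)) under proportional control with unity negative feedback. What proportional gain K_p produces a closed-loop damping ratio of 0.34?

Closed-loop characteristic equation: s² + 1.5s + K_p·3.1 = 0.
So ω_n = √(3.1K_p) and 2ζω_n = 1.5, giving ζ = 1.5/(2√(3.1K_p)).
Setting ζ = 0.34: √(3.1K_p) = 1.5/(2·0.34) = 2.206, so K_p = 4.866/3.1 = 1.57.

K_p = 1.57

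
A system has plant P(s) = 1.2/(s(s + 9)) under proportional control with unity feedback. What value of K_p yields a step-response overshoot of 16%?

From %OS = 100·exp(−πζ/√(1−ζ²)) = 16%, ζ = −ln(0.16)/√(π²+ln²(0.16)) = 0.5039.
Characteristic equation s² + 9s + 1.2K_p = 0 gives ζ = 9/(2√(1.2K_p)).
Setting ζ = 0.5039: √(1.2K_p) = 9/(2·0.5039) = 8.931, so K_p = 79.76/1.2 = 66.5.

K_p = 66.5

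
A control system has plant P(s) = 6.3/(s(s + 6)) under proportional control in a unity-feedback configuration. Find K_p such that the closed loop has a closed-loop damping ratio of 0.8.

Closed-loop characteristic equation: s² + 6s + K_p·6.3 = 0.
So ω_n = √(6.3K_p) and 2ζω_n = 6, giving ζ = 6/(2√(6.3K_p)).
Setting ζ = 0.8: √(6.3K_p) = 6/(2·0.8) = 3.75, so K_p = 14.06/6.3 = 2.23.

K_p = 2.23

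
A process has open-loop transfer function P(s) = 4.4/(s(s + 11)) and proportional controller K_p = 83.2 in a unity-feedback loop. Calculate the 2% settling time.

The closed-loop denominator s² + 11s + 366.1 gives ω_n = √366.1 = 19.13 and ζ = 11/(2ω_n) = 0.2875.
2% settling time T_s ≈ 4/(ζω_n) = 4/5.5 = 0.727 s.

T_s ≈ 0.727 s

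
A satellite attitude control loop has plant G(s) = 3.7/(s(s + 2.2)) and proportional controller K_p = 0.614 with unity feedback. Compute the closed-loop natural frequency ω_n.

The closed-loop denominator is s(s+2.2) + 0.614·3.7 = s² + 2.2s + 2.272.
Matching s² + 2ζω_n s + ω_n²: ω_n = √2.272 = 1.507 rad/s and 2ζω_n = 2.2, so ζ = 2.2/(2·1.507) = 0.73.

ω_n = 1.51 rad/s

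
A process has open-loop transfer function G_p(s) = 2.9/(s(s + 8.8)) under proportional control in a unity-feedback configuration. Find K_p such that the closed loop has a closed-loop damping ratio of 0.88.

K_p = 8.62

Closed-loop characteristic equation: s² + 8.8s + K_p·2.9 = 0.
So ω_n = √(2.9K_p) and 2ζω_n = 8.8, giving ζ = 8.8/(2√(2.9K_p)).
Setting ζ = 0.88: √(2.9K_p) = 8.8/(2·0.88) = 5, so K_p = 25/2.9 = 8.62.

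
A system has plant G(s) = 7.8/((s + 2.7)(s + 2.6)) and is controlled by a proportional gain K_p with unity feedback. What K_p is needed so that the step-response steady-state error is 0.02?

K_p = 44.1

Steady-state error for a unit step on this type-0 loop is 1/(1 + K_p·G(0)).
G(0) = 1.111. Require 1/(1 + K_p·1.111) = 0.02, so 1 + 1.111·K_p = 50.
K_p = (50 − 1)/1.111 = 44.1.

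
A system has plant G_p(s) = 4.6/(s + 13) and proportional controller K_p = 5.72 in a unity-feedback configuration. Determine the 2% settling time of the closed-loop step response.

T_s ≈ 0.102 s

Closed-loop transfer function: T(s) = K_p·G_p(s)/(1 + K_p·G_p(s)) = 26.31/(s + 13 + 26.31) = 26.31/(s + 39.31).
Time constant τ = 1/39.31 = 0.02544 s, so the 2% settling time is about 4τ = 0.102 s.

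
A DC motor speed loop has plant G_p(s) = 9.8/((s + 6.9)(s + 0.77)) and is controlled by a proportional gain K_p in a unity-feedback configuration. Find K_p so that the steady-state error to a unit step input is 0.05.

K_p = 10.3

Steady-state error for a unit step on this type-0 loop is 1/(1 + K_p·G_p(0)).
G_p(0) = 1.845. Require 1/(1 + K_p·1.845) = 0.05, so 1 + 1.845·K_p = 20.
K_p = (20 − 1)/1.845 = 10.3.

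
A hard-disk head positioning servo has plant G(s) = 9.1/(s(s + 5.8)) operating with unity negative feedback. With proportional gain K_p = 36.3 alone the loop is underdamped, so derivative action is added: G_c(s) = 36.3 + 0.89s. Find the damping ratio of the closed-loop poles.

Forward path: (36.3 + 0.89s)·9.1/(s(s+5.8)). The closed-loop characteristic equation is s² + (5.8 + 9.1·0.89)s + 9.1·36.3 = 0.
That is s² + 13.9s + 330.3 = 0, so ω_n = 18.17 rad/s and ζ = 13.9/(2·18.17) = 0.3824.

ζ = 0.382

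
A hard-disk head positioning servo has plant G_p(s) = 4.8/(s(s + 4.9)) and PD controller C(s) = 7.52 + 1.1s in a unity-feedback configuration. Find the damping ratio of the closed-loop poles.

Forward path: (7.52 + 1.1s)·4.8/(s(s+4.9)). The closed-loop characteristic equation is s² + (4.9 + 4.8·1.1)s + 4.8·7.52 = 0.
That is s² + 10.18s + 36.1 = 0, so ω_n = 6.008 rad/s and ζ = 10.18/(2·6.008) = 0.8472.

ζ = 0.847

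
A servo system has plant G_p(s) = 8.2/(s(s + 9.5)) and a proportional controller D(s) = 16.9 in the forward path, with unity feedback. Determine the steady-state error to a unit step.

0

The open loop D(s)G_p(s) has a pole at the origin (type 1), so the static position error constant is infinite and e_ss = 1/(1+∞) = 0.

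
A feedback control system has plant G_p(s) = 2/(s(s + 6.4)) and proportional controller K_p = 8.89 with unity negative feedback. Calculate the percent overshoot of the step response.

2.57%

The closed-loop denominator s² + 6.4s + 17.78 gives ω_n = √17.78 = 4.217 and ζ = 6.4/(2ω_n) = 0.7589.
%OS = 100·exp(−πζ/√(1−ζ²)) = 100·exp(−π·0.7589/√0.4241) = 2.57%.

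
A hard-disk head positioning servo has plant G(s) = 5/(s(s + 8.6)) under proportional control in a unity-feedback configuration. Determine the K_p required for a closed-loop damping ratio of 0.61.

Closed-loop characteristic equation: s² + 8.6s + K_p·5 = 0.
So ω_n = √(5K_p) and 2ζω_n = 8.6, giving ζ = 8.6/(2√(5K_p)).
Setting ζ = 0.61: √(5K_p) = 8.6/(2·0.61) = 7.049, so K_p = 49.69/5 = 9.94.

K_p = 9.94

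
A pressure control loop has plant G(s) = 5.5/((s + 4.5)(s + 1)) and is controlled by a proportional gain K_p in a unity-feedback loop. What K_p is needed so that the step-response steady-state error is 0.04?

K_p = 19.6

For a type-0 loop with proportional control, e_ss = 1/(1 + K_p·G(0)).
G(0) = 1.222. Require 1/(1 + K_p·1.222) = 0.04, so 1 + 1.222·K_p = 25.
K_p = (25 − 1)/1.222 = 19.6.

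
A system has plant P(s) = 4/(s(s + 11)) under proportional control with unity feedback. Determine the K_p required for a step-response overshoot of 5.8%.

K_p = 16.8

From %OS = 100·exp(−πζ/√(1−ζ²)) = 5.8%, ζ = −ln(0.058)/√(π²+ln²(0.058)) = 0.6716.
Characteristic equation s² + 11s + 4K_p = 0 gives ζ = 11/(2√(4K_p)).
Setting ζ = 0.6716: √(4K_p) = 11/(2·0.6716) = 8.19, so K_p = 67.08/4 = 16.8.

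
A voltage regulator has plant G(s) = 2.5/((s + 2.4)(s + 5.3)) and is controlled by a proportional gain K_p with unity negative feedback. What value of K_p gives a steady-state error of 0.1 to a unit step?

K_p = 45.8

The loop is type 0, so e_ss(step) = 1/(1 + K_pos) with K_pos = K_p·G(0).
G(0) = 0.1965. Require 1/(1 + K_p·0.1965) = 0.1, so 1 + 0.1965·K_p = 10.
K_p = (10 − 1)/0.1965 = 45.8.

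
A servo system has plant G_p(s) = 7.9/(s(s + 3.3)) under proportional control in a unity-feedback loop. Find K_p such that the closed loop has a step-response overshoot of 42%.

From %OS = 100·exp(−πζ/√(1−ζ²)) = 42%, ζ = −ln(0.42)/√(π²+ln²(0.42)) = 0.2662.
Characteristic equation s² + 3.3s + 7.9K_p = 0 gives ζ = 3.3/(2√(7.9K_p)).
Setting ζ = 0.2662: √(7.9K_p) = 3.3/(2·0.2662) = 6.199, so K_p = 38.43/7.9 = 4.86.

K_p = 4.86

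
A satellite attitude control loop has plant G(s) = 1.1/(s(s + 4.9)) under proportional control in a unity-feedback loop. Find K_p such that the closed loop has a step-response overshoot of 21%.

From %OS = 100·exp(−πζ/√(1−ζ²)) = 21%, ζ = −ln(0.21)/√(π²+ln²(0.21)) = 0.4449.
Characteristic equation s² + 4.9s + 1.1K_p = 0 gives ζ = 4.9/(2√(1.1K_p)).
Setting ζ = 0.4449: √(1.1K_p) = 4.9/(2·0.4449) = 5.507, so K_p = 30.33/1.1 = 27.6.

K_p = 27.6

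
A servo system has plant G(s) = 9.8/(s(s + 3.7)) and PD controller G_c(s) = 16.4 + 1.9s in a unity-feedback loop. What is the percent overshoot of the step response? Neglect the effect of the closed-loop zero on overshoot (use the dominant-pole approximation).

Forward path: (16.4 + 1.9s)·9.8/(s(s+3.7)). The closed-loop characteristic equation is s² + (3.7 + 9.8·1.9)s + 9.8·16.4 = 0.
That is s² + 22.32s + 160.7 = 0, so ω_n = 12.68 rad/s and ζ = 22.32/(2·12.68) = 0.8803.
%OS = 100·exp(−πζ/√(1−ζ²)) = 0.294%.

0.294%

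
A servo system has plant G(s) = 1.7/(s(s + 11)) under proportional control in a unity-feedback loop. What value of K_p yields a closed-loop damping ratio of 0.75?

Closed-loop characteristic equation: s² + 11s + K_p·1.7 = 0.
So ω_n = √(1.7K_p) and 2ζω_n = 11, giving ζ = 11/(2√(1.7K_p)).
Setting ζ = 0.75: √(1.7K_p) = 11/(2·0.75) = 7.333, so K_p = 53.78/1.7 = 31.6.

K_p = 31.6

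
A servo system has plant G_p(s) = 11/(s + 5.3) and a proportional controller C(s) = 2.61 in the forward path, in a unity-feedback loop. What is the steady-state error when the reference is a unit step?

The loop is type 0. Static position error constant K_pos = C(0)·G_p(0) = 2.61·2.075 = 5.417.
Steady-state error to a unit step: e_ss = 1/(1+K_pos) = 1/6.417 = 0.156.

0.156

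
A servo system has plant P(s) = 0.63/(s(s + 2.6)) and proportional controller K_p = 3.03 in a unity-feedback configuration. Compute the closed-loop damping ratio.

ζ = 0.941

With unity feedback the closed-loop characteristic equation is s² + 2.6s + 3.03·0.63 = s² + 2.6s + 1.909 = 0.
Matching s² + 2ζω_n s + ω_n²: ω_n = √1.909 = 1.382 rad/s and 2ζω_n = 2.6, so ζ = 2.6/(2·1.382) = 0.941.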